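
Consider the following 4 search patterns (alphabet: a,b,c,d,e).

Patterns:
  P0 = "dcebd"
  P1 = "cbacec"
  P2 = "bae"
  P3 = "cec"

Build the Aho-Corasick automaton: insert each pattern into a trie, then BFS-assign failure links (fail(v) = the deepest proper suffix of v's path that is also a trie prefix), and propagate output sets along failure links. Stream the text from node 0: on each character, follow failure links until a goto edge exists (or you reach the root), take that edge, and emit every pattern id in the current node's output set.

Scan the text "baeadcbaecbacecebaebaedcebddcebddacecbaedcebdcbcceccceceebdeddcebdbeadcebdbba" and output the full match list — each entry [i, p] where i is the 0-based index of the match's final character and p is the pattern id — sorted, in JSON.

Build:
Trie nodes:
  n0 'ε': b→12 c→6 d→1
  n1 'd': c→2
  n2 'dc': e→3
  n3 'dce': b→4
  n4 'dceb': d→5
  n5 'dcebd': ·  [P0 ends]
  n6 'c': b→7 e→15
  n7 'cb': a→8
  n8 'cba': c→9
  n9 'cbac': e→10
  n10 'cbace': c→11
  n11 'cbacec': ·  [P1 ends]
  n12 'b': a→13
  n13 'ba': e→14
  n14 'bae': ·  [P2 ends]
  n15 'ce': c→16
  n16 'cec': ·  [P3 ends]

Failure links (BFS by depth):
  fail(1) 'd': from fail(0)=0 chase 'd': 0 ⇒ 0;  out=∅∪out(0)=∅
  fail(6) 'c': from fail(0)=0 chase 'c': 0 ⇒ 0;  out=∅∪out(0)=∅
  fail(12) 'b': from fail(0)=0 chase 'b': 0 ⇒ 0;  out=∅∪out(0)=∅
  fail(2) 'dc': from fail(1)=0 chase 'c': 0 ⇒ 6;  out=∅∪out(6)=∅
  fail(7) 'cb': from fail(6)=0 chase 'b': 0 ⇒ 12;  out=∅∪out(12)=∅
  fail(13) 'ba': from fail(12)=0 chase 'a': 0 ⇒ 0;  out=∅∪out(0)=∅
  fail(15) 'ce': from fail(6)=0 chase 'e': 0 ⇒ 0;  out=∅∪out(0)=∅
  fail(3) 'dce': from fail(2)=6 chase 'e': 6 ⇒ 15;  out=∅∪out(15)=∅
  fail(8) 'cba': from fail(7)=12 chase 'a': 12 ⇒ 13;  out=∅∪out(13)=∅
  fail(14) 'bae': from fail(13)=0 chase 'e': 0 ⇒ 0;  out={2}∪out(0)={2}
  fail(16) 'cec': from fail(15)=0 chase 'c': 0 ⇒ 6;  out={3}∪out(6)={3}
  fail(4) 'dceb': from fail(3)=15 chase 'b': 15→0 ⇒ 12;  out=∅∪out(12)=∅
  fail(9) 'cbac': from fail(8)=13 chase 'c': 13→0 ⇒ 6;  out=∅∪out(6)=∅
  fail(5) 'dcebd': from fail(4)=12 chase 'd': 12→0 ⇒ 1;  out={0}∪out(1)={0}
  fail(10) 'cbace': from fail(9)=6 chase 'e': 6 ⇒ 15;  out=∅∪out(15)=∅
  fail(11) 'cbacec': from fail(10)=15 chase 'c': 15 ⇒ 16;  out={1}∪out(16)={1,3}

Run:
pos 0 'b': at 12
pos 1 'a': at 13
pos 2 'e': at 14  ** P2@[0:2]
pos 3 'a': at 0 ·f
pos 4 'd': at 1
pos 5 'c': at 2
pos 6 'b': at 7 ·f
pos 7 'a': at 8
pos 8 'e': at 14 ·f  ** P2@[6:8]
pos 9 'c': at 6 ·f
pos 10 'b': at 7
pos 11 'a': at 8
pos 12 'c': at 9
pos 13 'e': at 10
pos 14 'c': at 11  ** P1@[9:14],P3@[12:14]
pos 15 'e': at 15 ·f
pos 16 'b': at 12 ·f
pos 17 'a': at 13
pos 18 'e': at 14  ** P2@[16:18]
pos 19 'b': at 12 ·f
pos 20 'a': at 13
pos 21 'e': at 14  ** P2@[19:21]
pos 22 'd': at 1 ·f
pos 23 'c': at 2
pos 24 'e': at 3
pos 25 'b': at 4
pos 26 'd': at 5  ** P0@[22:26]
pos 27 'd': at 1 ·f
pos 28 'c': at 2
pos 29 'e': at 3
pos 30 'b': at 4
pos 31 'd': at 5  ** P0@[27:31]
pos 32 'd': at 1 ·f
pos 33 'a': at 0 ·f
pos 34 'c': at 6
pos 35 'e': at 15
pos 36 'c': at 16  ** P3@[34:36]
pos 37 'b': at 7 ·f
pos 38 'a': at 8
pos 39 'e': at 14 ·f  ** P2@[37:39]
pos 40 'd': at 1 ·f
pos 41 'c': at 2
pos 42 'e': at 3
pos 43 'b': at 4
pos 44 'd': at 5  ** P0@[40:44]
pos 45 'c': at 2 ·f
pos 46 'b': at 7 ·f
pos 47 'c': at 6 ·f
pos 48 'c': at 6 ·f
pos 49 'e': at 15
pos 50 'c': at 16  ** P3@[48:50]
pos 51 'c': at 6 ·f
pos 52 'c': at 6 ·f
pos 53 'e': at 15
pos 54 'c': at 16  ** P3@[52:54]
pos 55 'e': at 15 ·f
pos 56 'e': at 0 ·f
pos 57 'b': at 12
pos 58 'd': at 1 ·f
pos 59 'e': at 0 ·f
pos 60 'd': at 1
pos 61 'd': at 1 ·f
pos 62 'c': at 2
pos 63 'e': at 3
pos 64 'b': at 4
pos 65 'd': at 5  ** P0@[61:65]
pos 66 'b': at 12 ·f
pos 67 'e': at 0 ·f
pos 68 'a': at 0
pos 69 'd': at 1
pos 70 'c': at 2
pos 71 'e': at 3
pos 72 'b': at 4
pos 73 'd': at 5  ** P0@[69:73]
pos 74 'b': at 12 ·f
pos 75 'b': at 12 ·f
pos 76 'a': at 13

Matches: [[2,2],[8,2],[14,1],[14,3],[18,2],[21,2],[26,0],[31,0],[36,3],[39,2],[44,0],[50,3],[54,3],[65,0],[73,0]]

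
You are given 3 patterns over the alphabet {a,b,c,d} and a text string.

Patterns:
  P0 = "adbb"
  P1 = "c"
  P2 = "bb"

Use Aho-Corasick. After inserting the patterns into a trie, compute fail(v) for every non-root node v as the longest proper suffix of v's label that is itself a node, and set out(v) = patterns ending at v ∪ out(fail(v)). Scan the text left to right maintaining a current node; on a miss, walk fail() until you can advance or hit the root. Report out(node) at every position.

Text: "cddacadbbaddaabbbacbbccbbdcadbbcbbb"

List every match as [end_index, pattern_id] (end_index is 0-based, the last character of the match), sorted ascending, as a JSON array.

Build:
Trie (insert patterns):
  0='ε' goto a→1 b→6 c→5
  1='a' goto d→2
  2='ad' goto b→3
  3='adb' goto b→4
  4='adbb' goto ·  ←P0
  5='c' goto ·  ←P1
  6='b' goto b→7
  7='bb' goto ·  ←P2

BFS fail/out derivation:
  fail(1) 'a': from fail(0)=0 chase 'a': 0 ⇒ 0;  out=∅∪out(0)=∅
  fail(5) 'c': from fail(0)=0 chase 'c': 0 ⇒ 0;  out={1}∪out(0)={1}
  fail(6) 'b': from fail(0)=0 chase 'b': 0 ⇒ 0;  out=∅∪out(0)=∅
  fail(2) 'ad': from fail(1)=0 chase 'd': 0 ⇒ 0;  out=∅∪out(0)=∅
  fail(7) 'bb': from fail(6)=0 chase 'b': 0 ⇒ 6;  out={2}∪out(6)={2}
  fail(3) 'adb': from fail(2)=0 chase 'b': 0 ⇒ 6;  out=∅∪out(6)=∅
  fail(4) 'adbb': from fail(3)=6 chase 'b': 6 ⇒ 7;  out={0}∪out(7)={0,2}

Text stream:
pos 0 'c': at 5  emit P1@[0:0]
pos 1 'd': at 0 ·f
pos 2 'd': at 0
pos 3 'a': at 1
pos 4 'c': at 5 ·f  emit P1@[4:4]
pos 5 'a': at 1 ·f
pos 6 'd': at 2
pos 7 'b': at 3
pos 8 'b': at 4  emit P0@[5:8],P2@[7:8]
pos 9 'a': at 1 ·f
pos 10 'd': at 2
pos 11 'd': at 0 ·f
pos 12 'a': at 1
pos 13 'a': at 1 ·f
pos 14 'b': at 6 ·f
pos 15 'b': at 7  emit P2@[14:15]
pos 16 'b': at 7 ·f  emit P2@[15:16]
pos 17 'a': at 1 ·f
pos 18 'c': at 5 ·f  emit P1@[18:18]
pos 19 'b': at 6 ·f
pos 20 'b': at 7  emit P2@[19:20]
pos 21 'c': at 5 ·f  emit P1@[21:21]
pos 22 'c': at 5 ·f  emit P1@[22:22]
pos 23 'b': at 6 ·f
pos 24 'b': at 7  emit P2@[23:24]
pos 25 'd': at 0 ·f
pos 26 'c': at 5  emit P1@[26:26]
pos 27 'a': at 1 ·f
pos 28 'd': at 2
pos 29 'b': at 3
pos 30 'b': at 4  emit P0@[27:30],P2@[29:30]
pos 31 'c': at 5 ·f  emit P1@[31:31]
pos 32 'b': at 6 ·f
pos 33 'b': at 7  emit P2@[32:33]
pos 34 'b': at 7 ·f  emit P2@[33:34]

Matches: [[0,1],[4,1],[8,0],[8,2],[15,2],[16,2],[18,1],[20,2],[21,1],[22,1],[24,2],[26,1],[30,0],[30,2],[31,1],[33,2],[34,2]]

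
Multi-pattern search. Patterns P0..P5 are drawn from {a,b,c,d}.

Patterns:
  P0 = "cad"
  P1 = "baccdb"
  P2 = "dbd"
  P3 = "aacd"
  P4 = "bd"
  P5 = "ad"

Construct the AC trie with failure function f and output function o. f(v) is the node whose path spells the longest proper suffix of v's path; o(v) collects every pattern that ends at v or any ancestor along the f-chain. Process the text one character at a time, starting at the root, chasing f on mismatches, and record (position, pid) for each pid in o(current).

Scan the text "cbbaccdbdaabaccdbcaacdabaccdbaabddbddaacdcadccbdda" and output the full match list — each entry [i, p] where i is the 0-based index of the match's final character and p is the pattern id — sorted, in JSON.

Construct AC machine:
Trie nodes:
  n0 'ε': a→13 b→4 c→1 d→10
  n1 'c': a→2
  n2 'ca': d→3
  n3 'cad': ·  ←P0
  n4 'b': a→5 d→17
  n5 'ba': c→6
  n6 'bac': c→7
  n7 'bacc': d→8
  n8 'baccd': b→9
  n9 'baccdb': ·  ←P1
  n10 'd': b→11
  n11 'db': d→12
  n12 'dbd': ·  ←P2
  n13 'a': a→14 d→18
  n14 'aa': c→15
  n15 'aac': d→16
  n16 'aacd': ·  ←P3
  n17 'bd': ·  ←P4
  n18 'ad': ·  ←P5

Failure links (BFS by depth):
  fail(1) 'c': from fail(0)=0 chase 'c': 0 ⇒ 0;  out=∅∪out(0)=∅
  fail(4) 'b': from fail(0)=0 chase 'b': 0 ⇒ 0;  out=∅∪out(0)=∅
  fail(10) 'd': from fail(0)=0 chase 'd': 0 ⇒ 0;  out=∅∪out(0)=∅
  fail(13) 'a': from fail(0)=0 chase 'a': 0 ⇒ 0;  out=∅∪out(0)=∅
  fail(2) 'ca': from fail(1)=0 chase 'a': 0 ⇒ 13;  out=∅∪out(13)=∅
  fail(5) 'ba': from fail(4)=0 chase 'a': 0 ⇒ 13;  out=∅∪out(13)=∅
  fail(11) 'db': from fail(10)=0 chase 'b': 0 ⇒ 4;  out=∅∪out(4)=∅
  fail(14) 'aa': from fail(13)=0 chase 'a': 0 ⇒ 13;  out=∅∪out(13)=∅
  fail(17) 'bd': from fail(4)=0 chase 'd': 0 ⇒ 10;  out={4}∪out(10)={4}
  fail(18) 'ad': from fail(13)=0 chase 'd': 0 ⇒ 10;  out={5}∪out(10)={5}
  fail(3) 'cad': from fail(2)=13 chase 'd': 13 ⇒ 18;  out={0}∪out(18)={0,5}
  fail(6) 'bac': from fail(5)=13 chase 'c': 13→0 ⇒ 1;  out=∅∪out(1)=∅
  fail(12) 'dbd': from fail(11)=4 chase 'd': 4 ⇒ 17;  out={2}∪out(17)={2,4}
  fail(15) 'aac': from fail(14)=13 chase 'c': 13→0 ⇒ 1;  out=∅∪out(1)=∅
  fail(7) 'bacc': from fail(6)=1 chase 'c': 1→0 ⇒ 1;  out=∅∪out(1)=∅
  fail(16) 'aacd': from fail(15)=1 chase 'd': 1→0 ⇒ 10;  out={3}∪out(10)={3}
  fail(8) 'baccd': from fail(7)=1 chase 'd': 1→0 ⇒ 10;  out=∅∪out(10)=∅
  fail(9) 'baccdb': from fail(8)=10 chase 'b': 10 ⇒ 11;  out={1}∪out(11)={1}

Text stream:
[0] read 'c'  n0⇒n1
[1] read 'b'  n1⇒n4 ·f
[2] read 'b'  n4⇒n4 ·f
[3] read 'a'  n4⇒n5
[4] read 'c'  n5⇒n6
[5] read 'c'  n6⇒n7
[6] read 'd'  n7⇒n8
[7] read 'b'  n8⇒n9  → match P1@[2:7]
[8] read 'd'  n9⇒n12 ·f  → match P2@[6:8],P4@[7:8]
[9] read 'a'  n12⇒n13 ·f
[10] read 'a'  n13⇒n14
[11] read 'b'  n14⇒n4 ·f
[12] read 'a'  n4⇒n5
[13] read 'c'  n5⇒n6
[14] read 'c'  n6⇒n7
[15] read 'd'  n7⇒n8
[16] read 'b'  n8⇒n9  → match P1@[11:16]
[17] read 'c'  n9⇒n1 ·f
[18] read 'a'  n1⇒n2
[19] read 'a'  n2⇒n14 ·f
[20] read 'c'  n14⇒n15
[21] read 'd'  n15⇒n16  → match P3@[18:21]
[22] read 'a'  n16⇒n13 ·f
[23] read 'b'  n13⇒n4 ·f
[24] read 'a'  n4⇒n5
[25] read 'c'  n5⇒n6
[26] read 'c'  n6⇒n7
[27] read 'd'  n7⇒n8
[28] read 'b'  n8⇒n9  → match P1@[23:28]
[29] read 'a'  n9⇒n5 ·f
[30] read 'a'  n5⇒n14 ·f
[31] read 'b'  n14⇒n4 ·f
[32] read 'd'  n4⇒n17  → match P4@[31:32]
[33] read 'd'  n17⇒n10 ·f
[34] read 'b'  n10⇒n11
[35] read 'd'  n11⇒n12  → match P2@[33:35],P4@[34:35]
[36] read 'd'  n12⇒n10 ·f
[37] read 'a'  n10⇒n13 ·f
[38] read 'a'  n13⇒n14
[39] read 'c'  n14⇒n15
[40] read 'd'  n15⇒n16  → match P3@[37:40]
[41] read 'c'  n16⇒n1 ·f
[42] read 'a'  n1⇒n2
[43] read 'd'  n2⇒n3  → match P0@[41:43],P5@[42:43]
[44] read 'c'  n3⇒n1 ·f
[45] read 'c'  n1⇒n1 ·f
[46] read 'b'  n1⇒n4 ·f
[47] read 'd'  n4⇒n17  → match P4@[46:47]
[48] read 'd'  n17⇒n10 ·f
[49] read 'a'  n10⇒n13 ·f

Result: [[7,1],[8,2],[8,4],[16,1],[21,3],[28,1],[32,4],[35,2],[35,4],[40,3],[43,0],[43,5],[47,4]]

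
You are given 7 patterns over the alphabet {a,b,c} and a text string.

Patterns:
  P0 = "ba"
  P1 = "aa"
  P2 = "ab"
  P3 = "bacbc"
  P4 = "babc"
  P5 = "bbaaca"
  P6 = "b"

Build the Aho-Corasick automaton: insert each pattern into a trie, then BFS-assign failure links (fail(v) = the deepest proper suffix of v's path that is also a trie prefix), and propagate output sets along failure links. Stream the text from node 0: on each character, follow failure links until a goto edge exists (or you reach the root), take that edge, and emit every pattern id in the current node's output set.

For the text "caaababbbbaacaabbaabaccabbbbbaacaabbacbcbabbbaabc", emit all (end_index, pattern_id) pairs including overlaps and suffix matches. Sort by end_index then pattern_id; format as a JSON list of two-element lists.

Construct AC machine:
Trie nodes:
  0='ε' goto a→3 b→1
  1='b' goto a→2 b→11  ←P6
  2='ba' goto b→9 c→6  ←P0
  3='a' goto a→4 b→5
  4='aa' goto ·  ←P1
  5='ab' goto ·  ←P2
  6='bac' goto b→7
  7='bacb' goto c→8
  8='bacbc' goto ·  ←P3
  9='bab' goto c→10
  10='babc' goto ·  ←P4
  11='bb' goto a→12
  12='bba' goto a→13
  13='bbaa' goto c→14
  14='bbaac' goto a→15
  15='bbaaca' goto ·  ←P5

BFS fail/out derivation:
  fail(1) 'b': from fail(0)=0 chase 'b': 0 ⇒ 0;  out={6}∪out(0)={6}
  fail(3) 'a': from fail(0)=0 chase 'a': 0 ⇒ 0;  out=∅∪out(0)=∅
  fail(2) 'ba': from fail(1)=0 chase 'a': 0 ⇒ 3;  out={0}∪out(3)={0}
  fail(4) 'aa': from fail(3)=0 chase 'a': 0 ⇒ 3;  out={1}∪out(3)={1}
  fail(5) 'ab': from fail(3)=0 chase 'b': 0 ⇒ 1;  out={2}∪out(1)={2,6}
  fail(11) 'bb': from fail(1)=0 chase 'b': 0 ⇒ 1;  out=∅∪out(1)={6}
  fail(6) 'bac': from fail(2)=3 chase 'c': 3→0 ⇒ 0;  out=∅∪out(0)=∅
  fail(9) 'bab': from fail(2)=3 chase 'b': 3 ⇒ 5;  out=∅∪out(5)={2,6}
  fail(12) 'bba': from fail(11)=1 chase 'a': 1 ⇒ 2;  out=∅∪out(2)={0}
  fail(7) 'bacb': from fail(6)=0 chase 'b': 0 ⇒ 1;  out=∅∪out(1)={6}
  fail(10) 'babc': from fail(9)=5 chase 'c': 5→1→0 ⇒ 0;  out={4}∪out(0)={4}
  fail(13) 'bbaa': from fail(12)=2 chase 'a': 2→3 ⇒ 4;  out=∅∪out(4)={1}
  fail(8) 'bacbc': from fail(7)=1 chase 'c': 1→0 ⇒ 0;  out={3}∪out(0)={3}
  fail(14) 'bbaac': from fail(13)=4 chase 'c': 4→3→0 ⇒ 0;  out=∅∪out(0)=∅
  fail(15) 'bbaaca': from fail(14)=0 chase 'a': 0 ⇒ 3;  out={5}∪out(3)={5}

Run:
i=0 'c': node 0→0
i=1 'a': node 0→3
i=2 'a': node 3→4  emit P1@[1:2]
i=3 'a': node 4→4 ·f  emit P1@[2:3]
i=4 'b': node 4→5 ·f  emit P2@[3:4],P6@[4:4]
i=5 'a': node 5→2 ·f  emit P0@[4:5]
i=6 'b': node 2→9  emit P2@[5:6],P6@[6:6]
i=7 'b': node 9→11 ·f  emit P6@[7:7]
i=8 'b': node 11→11 ·f  emit P6@[8:8]
i=9 'b': node 11→11 ·f  emit P6@[9:9]
i=10 'a': node 11→12  emit P0@[9:10]
i=11 'a': node 12→13  emit P1@[10:11]
i=12 'c': node 13→14
i=13 'a': node 14→15  emit P5@[8:13]
i=14 'a': node 15→4 ·f  emit P1@[13:14]
i=15 'b': node 4→5 ·f  emit P2@[14:15],P6@[15:15]
i=16 'b': node 5→11 ·f  emit P6@[16:16]
i=17 'a': node 11→12  emit P0@[16:17]
i=18 'a': node 12→13  emit P1@[17:18]
i=19 'b': node 13→5 ·f  emit P2@[18:19],P6@[19:19]
i=20 'a': node 5→2 ·f  emit P0@[19:20]
i=21 'c': node 2→6
i=22 'c': node 6→0 ·f
i=23 'a': node 0→3
i=24 'b': node 3→5  emit P2@[23:24],P6@[24:24]
i=25 'b': node 5→11 ·f  emit P6@[25:25]
i=26 'b': node 11→11 ·f  emit P6@[26:26]
i=27 'b': node 11→11 ·f  emit P6@[27:27]
i=28 'b': node 11→11 ·f  emit P6@[28:28]
i=29 'a': node 11→12  emit P0@[28:29]
i=30 'a': node 12→13  emit P1@[29:30]
i=31 'c': node 13→14
i=32 'a': node 14→15  emit P5@[27:32]
i=33 'a': node 15→4 ·f  emit P1@[32:33]
i=34 'b': node 4→5 ·f  emit P2@[33:34],P6@[34:34]
i=35 'b': node 5→11 ·f  emit P6@[35:35]
i=36 'a': node 11→12  emit P0@[35:36]
i=37 'c': node 12→6 ·f
i=38 'b': node 6→7  emit P6@[38:38]
i=39 'c': node 7→8  emit P3@[35:39]
i=40 'b': node 8→1 ·f  emit P6@[40:40]
i=41 'a': node 1→2  emit P0@[40:41]
i=42 'b': node 2→9  emit P2@[41:42],P6@[42:42]
i=43 'b': node 9→11 ·f  emit P6@[43:43]
i=44 'b': node 11→11 ·f  emit P6@[44:44]
i=45 'a': node 11→12  emit P0@[44:45]
i=46 'a': node 12→13  emit P1@[45:46]
i=47 'b': node 13→5 ·f  emit P2@[46:47],P6@[47:47]
i=48 'c': node 5→0 ·f

All matches (sorted): [[2,1],[3,1],[4,2],[4,6],[5,0],[6,2],[6,6],[7,6],[8,6],[9,6],[10,0],[11,1],[13,5],[14,1],[15,2],[15,6],[16,6],[17,0],[18,1],[19,2],[19,6],[20,0],[24,2],[24,6],[25,6],[26,6],[27,6],[28,6],[29,0],[30,1],[32,5],[33,1],[34,2],[34,6],[35,6],[36,0],[38,6],[39,3],[40,6],[41,0],[42,2],[42,6],[43,6],[44,6],[45,0],[46,1],[47,2],[47,6]]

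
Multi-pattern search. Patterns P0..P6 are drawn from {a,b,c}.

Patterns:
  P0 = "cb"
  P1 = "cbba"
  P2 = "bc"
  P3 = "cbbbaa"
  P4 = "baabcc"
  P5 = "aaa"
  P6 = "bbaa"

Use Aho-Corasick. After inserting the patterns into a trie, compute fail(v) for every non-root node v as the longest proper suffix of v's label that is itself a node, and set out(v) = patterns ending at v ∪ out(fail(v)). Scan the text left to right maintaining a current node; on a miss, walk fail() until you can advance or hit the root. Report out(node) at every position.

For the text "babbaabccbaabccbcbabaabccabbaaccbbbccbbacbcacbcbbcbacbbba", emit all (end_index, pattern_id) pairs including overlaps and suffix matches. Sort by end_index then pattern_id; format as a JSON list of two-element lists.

Build automaton:
Trie nodes:
  0='ε' goto a→15 b→5 c→1
  1='c' goto b→2
  2='cb' goto b→3  ←P0
  3='cbb' goto a→4 b→7
  4='cbba' goto ·  ←P1
  5='b' goto a→10 b→18 c→6
  6='bc' goto ·  ←P2
  7='cbbb' goto a→8
  8='cbbba' goto a→9
  9='cbbbaa' goto ·  ←P3
  10='ba' goto a→11
  11='baa' goto b→12
  12='baab' goto c→13
  13='baabc' goto c→14
  14='baabcc' goto ·  ←P4
  15='a' goto a→16
  16='aa' goto a→17
  17='aaa' goto ·  ←P5
  18='bb' goto a→19
  19='bba' goto a→20
  20='bbaa' goto ·  ←P6

BFS fail/out derivation:
  fail(1) 'c': from fail(0)=0 chase 'c': 0 ⇒ 0;  out=∅∪out(0)=∅
  fail(5) 'b': from fail(0)=0 chase 'b': 0 ⇒ 0;  out=∅∪out(0)=∅
  fail(15) 'a': from fail(0)=0 chase 'a': 0 ⇒ 0;  out=∅∪out(0)=∅
  fail(2) 'cb': from fail(1)=0 chase 'b': 0 ⇒ 5;  out={0}∪out(5)={0}
  fail(6) 'bc': from fail(5)=0 chase 'c': 0 ⇒ 1;  out={2}∪out(1)={2}
  fail(10) 'ba': from fail(5)=0 chase 'a': 0 ⇒ 15;  out=∅∪out(15)=∅
  fail(16) 'aa': from fail(15)=0 chase 'a': 0 ⇒ 15;  out=∅∪out(15)=∅
  fail(18) 'bb': from fail(5)=0 chase 'b': 0 ⇒ 5;  out=∅∪out(5)=∅
  fail(3) 'cbb': from fail(2)=5 chase 'b': 5 ⇒ 18;  out=∅∪out(18)=∅
  fail(11) 'baa': from fail(10)=15 chase 'a': 15 ⇒ 16;  out=∅∪out(16)=∅
  fail(17) 'aaa': from fail(16)=15 chase 'a': 15 ⇒ 16;  out={5}∪out(16)={5}
  fail(19) 'bba': from fail(18)=5 chase 'a': 5 ⇒ 10;  out=∅∪out(10)=∅
  fail(4) 'cbba': from fail(3)=18 chase 'a': 18 ⇒ 19;  out={1}∪out(19)={1}
  fail(7) 'cbbb': from fail(3)=18 chase 'b': 18→5 ⇒ 18;  out=∅∪out(18)=∅
  fail(12) 'baab': from fail(11)=16 chase 'b': 16→15→0 ⇒ 5;  out=∅∪out(5)=∅
  fail(20) 'bbaa': from fail(19)=10 chase 'a': 10 ⇒ 11;  out={6}∪out(11)={6}
  fail(8) 'cbbba': from fail(7)=18 chase 'a': 18 ⇒ 19;  out=∅∪out(19)=∅
  fail(13) 'baabc': from fail(12)=5 chase 'c': 5 ⇒ 6;  out=∅∪out(6)={2}
  fail(9) 'cbbbaa': from fail(8)=19 chase 'a': 19 ⇒ 20;  out={3}∪out(20)={3,6}
  fail(14) 'baabcc': from fail(13)=6 chase 'c': 6→1→0 ⇒ 1;  out={4}∪out(1)={4}

Run:
[0] read 'b'  n0⇒n5
[1] read 'a'  n5⇒n10
[2] read 'b'  n10⇒n5 (fail-walked)
[3] read 'b'  n5⇒n18
[4] read 'a'  n18⇒n19
[5] read 'a'  n19⇒n20  ** P6@[2:5]
[6] read 'b'  n20⇒n12 (fail-walked)
[7] read 'c'  n12⇒n13  ** P2@[6:7]
[8] read 'c'  n13⇒n14  ** P4@[3:8]
[9] read 'b'  n14⇒n2 (fail-walked)  ** P0@[8:9]
[10] read 'a'  n2⇒n10 (fail-walked)
[11] read 'a'  n10⇒n11
[12] read 'b'  n11⇒n12
[13] read 'c'  n12⇒n13  ** P2@[12:13]
[14] read 'c'  n13⇒n14  ** P4@[9:14]
[15] read 'b'  n14⇒n2 (fail-walked)  ** P0@[14:15]
[16] read 'c'  n2⇒n6 (fail-walked)  ** P2@[15:16]
[17] read 'b'  n6⇒n2 (fail-walked)  ** P0@[16:17]
[18] read 'a'  n2⇒n10 (fail-walked)
[19] read 'b'  n10⇒n5 (fail-walked)
[20] read 'a'  n5⇒n10
[21] read 'a'  n10⇒n11
[22] read 'b'  n11⇒n12
[23] read 'c'  n12⇒n13  ** P2@[22:23]
[24] read 'c'  n13⇒n14  ** P4@[19:24]
[25] read 'a'  n14⇒n15 (fail-walked)
[26] read 'b'  n15⇒n5 (fail-walked)
[27] read 'b'  n5⇒n18
[28] read 'a'  n18⇒n19
[29] read 'a'  n19⇒n20  ** P6@[26:29]
[30] read 'c'  n20⇒n1 (fail-walked)
[31] read 'c'  n1⇒n1 (fail-walked)
[32] read 'b'  n1⇒n2  ** P0@[31:32]
[33] read 'b'  n2⇒n3
[34] read 'b'  n3⇒n7
[35] read 'c'  n7⇒n6 (fail-walked)  ** P2@[34:35]
[36] read 'c'  n6⇒n1 (fail-walked)
[37] read 'b'  n1⇒n2  ** P0@[36:37]
[38] read 'b'  n2⇒n3
[39] read 'a'  n3⇒n4  ** P1@[36:39]
[40] read 'c'  n4⇒n1 (fail-walked)
[41] read 'b'  n1⇒n2  ** P0@[40:41]
[42] read 'c'  n2⇒n6 (fail-walked)  ** P2@[41:42]
[43] read 'a'  n6⇒n15 (fail-walked)
[44] read 'c'  n15⇒n1 (fail-walked)
[45] read 'b'  n1⇒n2  ** P0@[44:45]
[46] read 'c'  n2⇒n6 (fail-walked)  ** P2@[45:46]
[47] read 'b'  n6⇒n2 (fail-walked)  ** P0@[46:47]
[48] read 'b'  n2⇒n3
[49] read 'c'  n3⇒n6 (fail-walked)  ** P2@[48:49]
[50] read 'b'  n6⇒n2 (fail-walked)  ** P0@[49:50]
[51] read 'a'  n2⇒n10 (fail-walked)
[52] read 'c'  n10⇒n1 (fail-walked)
[53] read 'b'  n1⇒n2  ** P0@[52:53]
[54] read 'b'  n2⇒n3
[55] read 'b'  n3⇒n7
[56] read 'a'  n7⇒n8

Matches: [[5,6],[7,2],[8,4],[9,0],[13,2],[14,4],[15,0],[16,2],[17,0],[23,2],[24,4],[29,6],[32,0],[35,2],[37,0],[39,1],[41,0],[42,2],[45,0],[46,2],[47,0],[49,2],[50,0],[53,0]]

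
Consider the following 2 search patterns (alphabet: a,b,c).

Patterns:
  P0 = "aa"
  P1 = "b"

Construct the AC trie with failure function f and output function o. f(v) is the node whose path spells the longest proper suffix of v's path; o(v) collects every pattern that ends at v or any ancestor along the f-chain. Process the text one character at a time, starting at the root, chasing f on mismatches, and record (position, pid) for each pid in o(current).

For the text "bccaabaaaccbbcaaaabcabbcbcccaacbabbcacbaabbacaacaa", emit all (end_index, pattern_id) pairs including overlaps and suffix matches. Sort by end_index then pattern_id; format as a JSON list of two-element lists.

Construct AC machine:
Trie nodes:
  n0 'ε': a→1 b→3
  n1 'a': a→2
  n2 'aa': ·  [P0 ends]
  n3 'b': ·  [P1 ends]

Failure links (BFS by depth):
  fail(1) 'a': from fail(0)=0 chase 'a': 0 ⇒ 0;  out=∅∪out(0)=∅
  fail(3) 'b': from fail(0)=0 chase 'b': 0 ⇒ 0;  out={1}∪out(0)={1}
  fail(2) 'aa': from fail(1)=0 chase 'a': 0 ⇒ 1;  out={0}∪out(1)={0}

Run:
[0] read 'b'  n0⇒n3  ** P1@[0:0]
[1] read 'c'  n3⇒n0 (fail-walked)
[2] read 'c'  n0⇒n0
[3] read 'a'  n0⇒n1
[4] read 'a'  n1⇒n2  ** P0@[3:4]
[5] read 'b'  n2⇒n3 (fail-walked)  ** P1@[5:5]
[6] read 'a'  n3⇒n1 (fail-walked)
[7] read 'a'  n1⇒n2  ** P0@[6:7]
[8] read 'a'  n2⇒n2 (fail-walked)  ** P0@[7:8]
[9] read 'c'  n2⇒n0 (fail-walked)
[10] read 'c'  n0⇒n0
[11] read 'b'  n0⇒n3  ** P1@[11:11]
[12] read 'b'  n3⇒n3 (fail-walked)  ** P1@[12:12]
[13] read 'c'  n3⇒n0 (fail-walked)
[14] read 'a'  n0⇒n1
[15] read 'a'  n1⇒n2  ** P0@[14:15]
[16] read 'a'  n2⇒n2 (fail-walked)  ** P0@[15:16]
[17] read 'a'  n2⇒n2 (fail-walked)  ** P0@[16:17]
[18] read 'b'  n2⇒n3 (fail-walked)  ** P1@[18:18]
[19] read 'c'  n3⇒n0 (fail-walked)
[20] read 'a'  n0⇒n1
[21] read 'b'  n1⇒n3 (fail-walked)  ** P1@[21:21]
[22] read 'b'  n3⇒n3 (fail-walked)  ** P1@[22:22]
[23] read 'c'  n3⇒n0 (fail-walked)
[24] read 'b'  n0⇒n3  ** P1@[24:24]
[25] read 'c'  n3⇒n0 (fail-walked)
[26] read 'c'  n0⇒n0
[27] read 'c'  n0⇒n0
[28] read 'a'  n0⇒n1
[29] read 'a'  n1⇒n2  ** P0@[28:29]
[30] read 'c'  n2⇒n0 (fail-walked)
[31] read 'b'  n0⇒n3  ** P1@[31:31]
[32] read 'a'  n3⇒n1 (fail-walked)
[33] read 'b'  n1⇒n3 (fail-walked)  ** P1@[33:33]
[34] read 'b'  n3⇒n3 (fail-walked)  ** P1@[34:34]
[35] read 'c'  n3⇒n0 (fail-walked)
[36] read 'a'  n0⇒n1
[37] read 'c'  n1⇒n0 (fail-walked)
[38] read 'b'  n0⇒n3  ** P1@[38:38]
[39] read 'a'  n3⇒n1 (fail-walked)
[40] read 'a'  n1⇒n2  ** P0@[39:40]
[41] read 'b'  n2⇒n3 (fail-walked)  ** P1@[41:41]
[42] read 'b'  n3⇒n3 (fail-walked)  ** P1@[42:42]
[43] read 'a'  n3⇒n1 (fail-walked)
[44] read 'c'  n1⇒n0 (fail-walked)
[45] read 'a'  n0⇒n1
[46] read 'a'  n1⇒n2  ** P0@[45:46]
[47] read 'c'  n2⇒n0 (fail-walked)
[48] read 'a'  n0⇒n1
[49] read 'a'  n1⇒n2  ** P0@[48:49]

Result: [[0,1],[4,0],[5,1],[7,0],[8,0],[11,1],[12,1],[15,0],[16,0],[17,0],[18,1],[21,1],[22,1],[24,1],[29,0],[31,1],[33,1],[34,1],[38,1],[40,0],[41,1],[42,1],[46,0],[49,0]]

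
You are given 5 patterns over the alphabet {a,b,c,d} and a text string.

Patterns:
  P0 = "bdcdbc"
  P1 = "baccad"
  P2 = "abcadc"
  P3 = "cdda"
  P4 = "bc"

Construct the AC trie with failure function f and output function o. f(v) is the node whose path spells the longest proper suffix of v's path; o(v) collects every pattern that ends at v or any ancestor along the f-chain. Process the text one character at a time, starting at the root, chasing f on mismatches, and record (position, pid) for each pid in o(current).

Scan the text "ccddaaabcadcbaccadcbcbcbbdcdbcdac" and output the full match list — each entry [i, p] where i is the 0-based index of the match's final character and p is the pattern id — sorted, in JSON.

Construct AC machine:
Trie (insert patterns):
  0='ε' goto a→12 b→1 c→18
  1='b' goto a→7 c→22 d→2
  2='bd' goto c→3
  3='bdc' goto d→4
  4='bdcd' goto b→5
  5='bdcdb' goto c→6
  6='bdcdbc' goto ·  [P0 ends]
  7='ba' goto c→8
  8='bac' goto c→9
  9='bacc' goto a→10
  10='bacca' goto d→11
  11='baccad' goto ·  [P1 ends]
  12='a' goto b→13
  13='ab' goto c→14
  14='abc' goto a→15
  15='abca' goto d→16
  16='abcad' goto c→17
  17='abcadc' goto ·  [P2 ends]
  18='c' goto d→19
  19='cd' goto d→20
  20='cdd' goto a→21
  21='cdda' goto ·  [P3 ends]
  22='bc' goto ·  [P4 ends]

BFS fail/out derivation:
  fail(1) 'b': from fail(0)=0 chase 'b': 0 ⇒ 0;  out=∅∪out(0)=∅
  fail(12) 'a': from fail(0)=0 chase 'a': 0 ⇒ 0;  out=∅∪out(0)=∅
  fail(18) 'c': from fail(0)=0 chase 'c': 0 ⇒ 0;  out=∅∪out(0)=∅
  fail(2) 'bd': from fail(1)=0 chase 'd': 0 ⇒ 0;  out=∅∪out(0)=∅
  fail(7) 'ba': from fail(1)=0 chase 'a': 0 ⇒ 12;  out=∅∪out(12)=∅
  fail(13) 'ab': from fail(12)=0 chase 'b': 0 ⇒ 1;  out=∅∪out(1)=∅
  fail(19) 'cd': from fail(18)=0 chase 'd': 0 ⇒ 0;  out=∅∪out(0)=∅
  fail(22) 'bc': from fail(1)=0 chase 'c': 0 ⇒ 18;  out={4}∪out(18)={4}
  fail(3) 'bdc': from fail(2)=0 chase 'c': 0 ⇒ 18;  out=∅∪out(18)=∅
  fail(8) 'bac': from fail(7)=12 chase 'c': 12→0 ⇒ 18;  out=∅∪out(18)=∅
  fail(14) 'abc': from fail(13)=1 chase 'c': 1 ⇒ 22;  out=∅∪out(22)={4}
  fail(20) 'cdd': from fail(19)=0 chase 'd': 0 ⇒ 0;  out=∅∪out(0)=∅
  fail(4) 'bdcd': from fail(3)=18 chase 'd': 18 ⇒ 19;  out=∅∪out(19)=∅
  fail(9) 'bacc': from fail(8)=18 chase 'c': 18→0 ⇒ 18;  out=∅∪out(18)=∅
  fail(15) 'abca': from fail(14)=22 chase 'a': 22→18→0 ⇒ 12;  out=∅∪out(12)=∅
  fail(21) 'cdda': from fail(20)=0 chase 'a': 0 ⇒ 12;  out={3}∪out(12)={3}
  fail(5) 'bdcdb': from fail(4)=19 chase 'b': 19→0 ⇒ 1;  out=∅∪out(1)=∅
  fail(10) 'bacca': from fail(9)=18 chase 'a': 18→0 ⇒ 12;  out=∅∪out(12)=∅
  fail(16) 'abcad': from fail(15)=12 chase 'd': 12→0 ⇒ 0;  out=∅∪out(0)=∅
  fail(6) 'bdcdbc': from fail(5)=1 chase 'c': 1 ⇒ 22;  out={0}∪out(22)={0,4}
  fail(11) 'baccad': from fail(10)=12 chase 'd': 12→0 ⇒ 0;  out={1}∪out(0)={1}
  fail(17) 'abcadc': from fail(16)=0 chase 'c': 0 ⇒ 18;  out={2}∪out(18)={2}

Text stream:
pos 0 'c': at 18
pos 1 'c': at 18 (via fail)
pos 2 'd': at 19
pos 3 'd': at 20
pos 4 'a': at 21  emit P3@[1:4]
pos 5 'a': at 12 (via fail)
pos 6 'a': at 12 (via fail)
pos 7 'b': at 13
pos 8 'c': at 14  emit P4@[7:8]
pos 9 'a': at 15
pos 10 'd': at 16
pos 11 'c': at 17  emit P2@[6:11]
pos 12 'b': at 1 (via fail)
pos 13 'a': at 7
pos 14 'c': at 8
pos 15 'c': at 9
pos 16 'a': at 10
pos 17 'd': at 11  emit P1@[12:17]
pos 18 'c': at 18 (via fail)
pos 19 'b': at 1 (via fail)
pos 20 'c': at 22  emit P4@[19:20]
pos 21 'b': at 1 (via fail)
pos 22 'c': at 22  emit P4@[21:22]
pos 23 'b': at 1 (via fail)
pos 24 'b': at 1 (via fail)
pos 25 'd': at 2
pos 26 'c': at 3
pos 27 'd': at 4
pos 28 'b': at 5
pos 29 'c': at 6  emit P0@[24:29],P4@[28:29]
pos 30 'd': at 19 (via fail)
pos 31 'a': at 12 (via fail)
pos 32 'c': at 18 (via fail)

Matches: [[4,3],[8,4],[11,2],[17,1],[20,4],[22,4],[29,0],[29,4]]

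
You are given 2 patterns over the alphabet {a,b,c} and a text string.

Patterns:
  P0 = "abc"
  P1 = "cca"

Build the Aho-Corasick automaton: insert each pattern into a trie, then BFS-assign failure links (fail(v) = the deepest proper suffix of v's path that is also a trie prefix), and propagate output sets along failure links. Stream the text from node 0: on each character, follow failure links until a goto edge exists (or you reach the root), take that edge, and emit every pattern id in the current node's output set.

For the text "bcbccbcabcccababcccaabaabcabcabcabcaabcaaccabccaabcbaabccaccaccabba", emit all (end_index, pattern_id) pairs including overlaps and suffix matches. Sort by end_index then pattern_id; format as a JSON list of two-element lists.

Construct AC machine:
Trie (insert patterns):
  n0 'ε': a→1 c→4
  n1 'a': b→2
  n2 'ab': c→3
  n3 'abc': ·  ←P0
  n4 'c': c→5
  n5 'cc': a→6
  n6 'cca': ·  ←P1

Failure links (BFS by depth):
  n1('a'): parent n0 fail=0; on 'a' 0 → fail=0;  out ∅∪∅=∅
  n4('c'): parent n0 fail=0; on 'c' 0 → fail=0;  out ∅∪∅=∅
  n2('ab'): parent n1 fail=0; on 'b' 0 → fail=0;  out ∅∪∅=∅
  n5('cc'): parent n4 fail=0; on 'c' 0 → fail=4;  out ∅∪∅=∅
  n3('abc'): parent n2 fail=0; on 'c' 0 → fail=4;  out {0}∪∅={0}
  n6('cca'): parent n5 fail=4; on 'a' 4→0 → fail=1;  out {1}∪∅={1}

Run:
[0] read 'b'  n0⇒n0
[1] read 'c'  n0⇒n4
[2] read 'b'  n4⇒n0 (fail-walked)
[3] read 'c'  n0⇒n4
[4] read 'c'  n4⇒n5
[5] read 'b'  n5⇒n0 (fail-walked)
[6] read 'c'  n0⇒n4
[7] read 'a'  n4⇒n1 (fail-walked)
[8] read 'b'  n1⇒n2
[9] read 'c'  n2⇒n3  → match P0@[7:9]
[10] read 'c'  n3⇒n5 (fail-walked)
[11] read 'c'  n5⇒n5 (fail-walked)
[12] read 'a'  n5⇒n6  → match P1@[10:12]
[13] read 'b'  n6⇒n2 (fail-walked)
[14] read 'a'  n2⇒n1 (fail-walked)
[15] read 'b'  n1⇒n2
[16] read 'c'  n2⇒n3  → match P0@[14:16]
[17] read 'c'  n3⇒n5 (fail-walked)
[18] read 'c'  n5⇒n5 (fail-walked)
[19] read 'a'  n5⇒n6  → match P1@[17:19]
[20] read 'a'  n6⇒n1 (fail-walked)
[21] read 'b'  n1⇒n2
[22] read 'a'  n2⇒n1 (fail-walked)
[23] read 'a'  n1⇒n1 (fail-walked)
[24] read 'b'  n1⇒n2
[25] read 'c'  n2⇒n3  → match P0@[23:25]
[26] read 'a'  n3⇒n1 (fail-walked)
[27] read 'b'  n1⇒n2
[28] read 'c'  n2⇒n3  → match P0@[26:28]
[29] read 'a'  n3⇒n1 (fail-walked)
[30] read 'b'  n1⇒n2
[31] read 'c'  n2⇒n3  → match P0@[29:31]
[32] read 'a'  n3⇒n1 (fail-walked)
[33] read 'b'  n1⇒n2
[34] read 'c'  n2⇒n3  → match P0@[32:34]
[35] read 'a'  n3⇒n1 (fail-walked)
[36] read 'a'  n1⇒n1 (fail-walked)
[37] read 'b'  n1⇒n2
[38] read 'c'  n2⇒n3  → match P0@[36:38]
[39] read 'a'  n3⇒n1 (fail-walked)
[40] read 'a'  n1⇒n1 (fail-walked)
[41] read 'c'  n1⇒n4 (fail-walked)
[42] read 'c'  n4⇒n5
[43] read 'a'  n5⇒n6  → match P1@[41:43]
[44] read 'b'  n6⇒n2 (fail-walked)
[45] read 'c'  n2⇒n3  → match P0@[43:45]
[46] read 'c'  n3⇒n5 (fail-walked)
[47] read 'a'  n5⇒n6  → match P1@[45:47]
[48] read 'a'  n6⇒n1 (fail-walked)
[49] read 'b'  n1⇒n2
[50] read 'c'  n2⇒n3  → match P0@[48:50]
[51] read 'b'  n3⇒n0 (fail-walked)
[52] read 'a'  n0⇒n1
[53] read 'a'  n1⇒n1 (fail-walked)
[54] read 'b'  n1⇒n2
[55] read 'c'  n2⇒n3  → match P0@[53:55]
[56] read 'c'  n3⇒n5 (fail-walked)
[57] read 'a'  n5⇒n6  → match P1@[55:57]
[58] read 'c'  n6⇒n4 (fail-walked)
[59] read 'c'  n4⇒n5
[60] read 'a'  n5⇒n6  → match P1@[58:60]
[61] read 'c'  n6⇒n4 (fail-walked)
[62] read 'c'  n4⇒n5
[63] read 'a'  n5⇒n6  → match P1@[61:63]
[64] read 'b'  n6⇒n2 (fail-walked)
[65] read 'b'  n2⇒n0 (fail-walked)
[66] read 'a'  n0⇒n1

All matches (sorted): [[9,0],[12,1],[16,0],[19,1],[25,0],[28,0],[31,0],[34,0],[38,0],[43,1],[45,0],[47,1],[50,0],[55,0],[57,1],[60,1],[63,1]]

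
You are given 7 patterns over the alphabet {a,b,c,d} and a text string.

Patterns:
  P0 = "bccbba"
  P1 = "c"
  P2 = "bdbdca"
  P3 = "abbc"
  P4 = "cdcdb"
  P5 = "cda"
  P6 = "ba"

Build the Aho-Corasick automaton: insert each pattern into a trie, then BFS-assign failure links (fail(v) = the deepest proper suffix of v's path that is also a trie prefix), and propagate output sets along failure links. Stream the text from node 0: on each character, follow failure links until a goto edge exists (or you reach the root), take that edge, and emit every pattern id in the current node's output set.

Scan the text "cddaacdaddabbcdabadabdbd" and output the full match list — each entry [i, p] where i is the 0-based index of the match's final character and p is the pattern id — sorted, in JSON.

Build:
Trie (insert patterns):
  0='ε' goto a→13 b→1 c→7
  1='b' goto a→22 c→2 d→8
  2='bc' goto c→3
  3='bcc' goto b→4
  4='bccb' goto b→5
  5='bccbb' goto a→6
  6='bccbba' goto ·  [P0 ends]
  7='c' goto d→17  [P1 ends]
  8='bd' goto b→9
  9='bdb' goto d→10
  10='bdbd' goto c→11
  11='bdbdc' goto a→12
  12='bdbdca' goto ·  [P2 ends]
  13='a' goto b→14
  14='ab' goto b→15
  15='abb' goto c→16
  16='abbc' goto ·  [P3 ends]
  17='cd' goto a→21 c→18
  18='cdc' goto d→19
  19='cdcd' goto b→20
  20='cdcdb' goto ·  [P4 ends]
  21='cda' goto ·  [P5 ends]
  22='ba' goto ·  [P6 ends]

BFS fail/out derivation:
  n1('b'): parent n0 fail=0; on 'b' 0 → fail=0;  out ∅∪∅=∅
  n7('c'): parent n0 fail=0; on 'c' 0 → fail=0;  out {1}∪∅={1}
  n13('a'): parent n0 fail=0; on 'a' 0 → fail=0;  out ∅∪∅=∅
  n2('bc'): parent n1 fail=0; on 'c' 0 → fail=7;  out ∅∪{1}={1}
  n8('bd'): parent n1 fail=0; on 'd' 0 → fail=0;  out ∅∪∅=∅
  n14('ab'): parent n13 fail=0; on 'b' 0 → fail=1;  out ∅∪∅=∅
  n17('cd'): parent n7 fail=0; on 'd' 0 → fail=0;  out ∅∪∅=∅
  n22('ba'): parent n1 fail=0; on 'a' 0 → fail=13;  out {6}∪∅={6}
  n3('bcc'): parent n2 fail=7; on 'c' 7→0 → fail=7;  out ∅∪{1}={1}
  n9('bdb'): parent n8 fail=0; on 'b' 0 → fail=1;  out ∅∪∅=∅
  n15('abb'): parent n14 fail=1; on 'b' 1→0 → fail=1;  out ∅∪∅=∅
  n18('cdc'): parent n17 fail=0; on 'c' 0 → fail=7;  out ∅∪{1}={1}
  n21('cda'): parent n17 fail=0; on 'a' 0 → fail=13;  out {5}∪∅={5}
  n4('bccb'): parent n3 fail=7; on 'b' 7→0 → fail=1;  out ∅∪∅=∅
  n10('bdbd'): parent n9 fail=1; on 'd' 1 → fail=8;  out ∅∪∅=∅
  n16('abbc'): parent n15 fail=1; on 'c' 1 → fail=2;  out {3}∪{1}={1,3}
  n19('cdcd'): parent n18 fail=7; on 'd' 7 → fail=17;  out ∅∪∅=∅
  n5('bccbb'): parent n4 fail=1; on 'b' 1→0 → fail=1;  out ∅∪∅=∅
  n11('bdbdc'): parent n10 fail=8; on 'c' 8→0 → fail=7;  out ∅∪{1}={1}
  n20('cdcdb'): parent n19 fail=17; on 'b' 17→0 → fail=1;  out {4}∪∅={4}
  n6('bccbba'): parent n5 fail=1; on 'a' 1 → fail=22;  out {0}∪{6}={0,6}
  n12('bdbdca'): parent n11 fail=7; on 'a' 7→0 → fail=13;  out {2}∪∅={2}

Text stream:
i=0 'c': node 0→7  emit P1@[0:0]
i=1 'd': node 7→17
i=2 'd': node 17→0 ·f
i=3 'a': node 0→13
i=4 'a': node 13→13 ·f
i=5 'c': node 13→7 ·f  emit P1@[5:5]
i=6 'd': node 7→17
i=7 'a': node 17→21  emit P5@[5:7]
i=8 'd': node 21→0 ·f
i=9 'd': node 0→0
i=10 'a': node 0→13
i=11 'b': node 13→14
i=12 'b': node 14→15
i=13 'c': node 15→16  emit P1@[13:13],P3@[10:13]
i=14 'd': node 16→17 ·f
i=15 'a': node 17→21  emit P5@[13:15]
i=16 'b': node 21→14 ·f
i=17 'a': node 14→22 ·f  emit P6@[16:17]
i=18 'd': node 22→0 ·f
i=19 'a': node 0→13
i=20 'b': node 13→14
i=21 'd': node 14→8 ·f
i=22 'b': node 8→9
i=23 'd': node 9→10

Result: [[0,1],[5,1],[7,5],[13,1],[13,3],[15,5],[17,6]]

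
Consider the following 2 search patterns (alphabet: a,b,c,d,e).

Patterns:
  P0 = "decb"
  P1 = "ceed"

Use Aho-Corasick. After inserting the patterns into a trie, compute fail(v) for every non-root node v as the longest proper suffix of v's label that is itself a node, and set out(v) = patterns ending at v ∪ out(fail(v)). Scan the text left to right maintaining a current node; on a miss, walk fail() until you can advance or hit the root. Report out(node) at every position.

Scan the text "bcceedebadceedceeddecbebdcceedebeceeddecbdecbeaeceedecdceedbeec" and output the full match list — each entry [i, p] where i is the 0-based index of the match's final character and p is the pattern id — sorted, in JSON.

Construct AC machine:
Trie (insert patterns):
  n0 'ε': c→5 d→1
  n1 'd': e→2
  n2 'de': c→3
  n3 'dec': b→4
  n4 'decb': ·  ←P0
  n5 'c': e→6
  n6 'ce': e→7
  n7 'cee': d→8
  n8 'ceed': ·  ←P1

BFS fail/out derivation:
  n1('d'): parent n0 fail=0; on 'd' 0 → fail=0;  out ∅∪∅=∅
  n5('c'): parent n0 fail=0; on 'c' 0 → fail=0;  out ∅∪∅=∅
  n2('de'): parent n1 fail=0; on 'e' 0 → fail=0;  out ∅∪∅=∅
  n6('ce'): parent n5 fail=0; on 'e' 0 → fail=0;  out ∅∪∅=∅
  n3('dec'): parent n2 fail=0; on 'c' 0 → fail=5;  out ∅∪∅=∅
  n7('cee'): parent n6 fail=0; on 'e' 0 → fail=0;  out ∅∪∅=∅
  n4('decb'): parent n3 fail=5; on 'b' 5→0 → fail=0;  out {0}∪∅={0}
  n8('ceed'): parent n7 fail=0; on 'd' 0 → fail=1;  out {1}∪∅={1}

Run:
pos 0 'b': at 0
pos 1 'c': at 5
pos 2 'c': at 5 (fail-walked)
pos 3 'e': at 6
pos 4 'e': at 7
pos 5 'd': at 8  → match P1@[2:5]
pos 6 'e': at 2 (fail-walked)
pos 7 'b': at 0 (fail-walked)
pos 8 'a': at 0
pos 9 'd': at 1
pos 10 'c': at 5 (fail-walked)
pos 11 'e': at 6
pos 12 'e': at 7
pos 13 'd': at 8  → match P1@[10:13]
pos 14 'c': at 5 (fail-walked)
pos 15 'e': at 6
pos 16 'e': at 7
pos 17 'd': at 8  → match P1@[14:17]
pos 18 'd': at 1 (fail-walked)
pos 19 'e': at 2
pos 20 'c': at 3
pos 21 'b': at 4  → match P0@[18:21]
pos 22 'e': at 0 (fail-walked)
pos 23 'b': at 0
pos 24 'd': at 1
pos 25 'c': at 5 (fail-walked)
pos 26 'c': at 5 (fail-walked)
pos 27 'e': at 6
pos 28 'e': at 7
pos 29 'd': at 8  → match P1@[26:29]
pos 30 'e': at 2 (fail-walked)
pos 31 'b': at 0 (fail-walked)
pos 32 'e': at 0
pos 33 'c': at 5
pos 34 'e': at 6
pos 35 'e': at 7
pos 36 'd': at 8  → match P1@[33:36]
pos 37 'd': at 1 (fail-walked)
pos 38 'e': at 2
pos 39 'c': at 3
pos 40 'b': at 4  → match P0@[37:40]
pos 41 'd': at 1 (fail-walked)
pos 42 'e': at 2
pos 43 'c': at 3
pos 44 'b': at 4  → match P0@[41:44]
pos 45 'e': at 0 (fail-walked)
pos 46 'a': at 0
pos 47 'e': at 0
pos 48 'c': at 5
pos 49 'e': at 6
pos 50 'e': at 7
pos 51 'd': at 8  → match P1@[48:51]
pos 52 'e': at 2 (fail-walked)
pos 53 'c': at 3
pos 54 'd': at 1 (fail-walked)
pos 55 'c': at 5 (fail-walked)
pos 56 'e': at 6
pos 57 'e': at 7
pos 58 'd': at 8  → match P1@[55:58]
pos 59 'b': at 0 (fail-walked)
pos 60 'e': at 0
pos 61 'e': at 0
pos 62 'c': at 5

All matches (sorted): [[5,1],[13,1],[17,1],[21,0],[29,1],[36,1],[40,0],[44,0],[51,1],[58,1]]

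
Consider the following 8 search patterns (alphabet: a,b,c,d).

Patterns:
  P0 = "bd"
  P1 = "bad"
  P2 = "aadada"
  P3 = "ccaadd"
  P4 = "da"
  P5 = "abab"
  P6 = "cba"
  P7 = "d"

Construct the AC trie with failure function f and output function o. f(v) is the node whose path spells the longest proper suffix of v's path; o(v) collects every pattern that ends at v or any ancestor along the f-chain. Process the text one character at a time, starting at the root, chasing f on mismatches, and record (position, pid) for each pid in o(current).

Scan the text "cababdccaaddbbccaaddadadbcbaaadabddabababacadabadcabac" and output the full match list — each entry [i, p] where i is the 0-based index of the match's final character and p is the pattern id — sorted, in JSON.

Build automaton:
Trie (insert patterns):
  0='ε' goto a→5 b→1 c→11 d→17
  1='b' goto a→3 d→2
  2='bd' goto ·  ←P0
  3='ba' goto d→4
  4='bad' goto ·  ←P1
  5='a' goto a→6 b→19
  6='aa' goto d→7
  7='aad' goto a→8
  8='aada' goto d→9
  9='aadad' goto a→10
  10='aadada' goto ·  ←P2
  11='c' goto b→22 c→12
  12='cc' goto a→13
  13='cca' goto a→14
  14='ccaa' goto d→15
  15='ccaad' goto d→16
  16='ccaadd' goto ·  ←P3
  17='d' goto a→18  ←P7
  18='da' goto ·  ←P4
  19='ab' goto a→20
  20='aba' goto b→21
  21='abab' goto ·  ←P5
  22='cb' goto a→23
  23='cba' goto ·  ←P6

Failure links (BFS by depth):
  n1('b'): parent n0 fail=0; on 'b' 0 → fail=0;  out ∅∪∅=∅
  n5('a'): parent n0 fail=0; on 'a' 0 → fail=0;  out ∅∪∅=∅
  n11('c'): parent n0 fail=0; on 'c' 0 → fail=0;  out ∅∪∅=∅
  n17('d'): parent n0 fail=0; on 'd' 0 → fail=0;  out {7}∪∅={7}
  n2('bd'): parent n1 fail=0; on 'd' 0 → fail=17;  out {0}∪{7}={0,7}
  n3('ba'): parent n1 fail=0; on 'a' 0 → fail=5;  out ∅∪∅=∅
  n6('aa'): parent n5 fail=0; on 'a' 0 → fail=5;  out ∅∪∅=∅
  n12('cc'): parent n11 fail=0; on 'c' 0 → fail=11;  out ∅∪∅=∅
  n18('da'): parent n17 fail=0; on 'a' 0 → fail=5;  out {4}∪∅={4}
  n19('ab'): parent n5 fail=0; on 'b' 0 → fail=1;  out ∅∪∅=∅
  n22('cb'): parent n11 fail=0; on 'b' 0 → fail=1;  out ∅∪∅=∅
  n4('bad'): parent n3 fail=5; on 'd' 5→0 → fail=17;  out {1}∪{7}={1,7}
  n7('aad'): parent n6 fail=5; on 'd' 5→0 → fail=17;  out ∅∪{7}={7}
  n13('cca'): parent n12 fail=11; on 'a' 11→0 → fail=5;  out ∅∪∅=∅
  n20('aba'): parent n19 fail=1; on 'a' 1 → fail=3;  out ∅∪∅=∅
  n23('cba'): parent n22 fail=1; on 'a' 1 → fail=3;  out {6}∪∅={6}
  n8('aada'): parent n7 fail=17; on 'a' 17 → fail=18;  out ∅∪{4}={4}
  n14('ccaa'): parent n13 fail=5; on 'a' 5 → fail=6;  out ∅∪∅=∅
  n21('abab'): parent n20 fail=3; on 'b' 3→5 → fail=19;  out {5}∪∅={5}
  n9('aadad'): parent n8 fail=18; on 'd' 18→5→0 → fail=17;  out ∅∪{7}={7}
  n15('ccaad'): parent n14 fail=6; on 'd' 6 → fail=7;  out ∅∪{7}={7}
  n10('aadada'): parent n9 fail=17; on 'a' 17 → fail=18;  out {2}∪{4}={2,4}
  n16('ccaadd'): parent n15 fail=7; on 'd' 7→17→0 → fail=17;  out {3}∪{7}={3,7}

Text stream:
i=0 'c': node 0→11
i=1 'a': node 11→5 (fail-walked)
i=2 'b': node 5→19
i=3 'a': node 19→20
i=4 'b': node 20→21  emit P5@[1:4]
i=5 'd': node 21→2 (fail-walked)  emit P0@[4:5],P7@[5:5]
i=6 'c': node 2→11 (fail-walked)
i=7 'c': node 11→12
i=8 'a': node 12→13
i=9 'a': node 13→14
i=10 'd': node 14→15  emit P7@[10:10]
i=11 'd': node 15→16  emit P3@[6:11],P7@[11:11]
i=12 'b': node 16→1 (fail-walked)
i=13 'b': node 1→1 (fail-walked)
i=14 'c': node 1→11 (fail-walked)
i=15 'c': node 11→12
i=16 'a': node 12→13
i=17 'a': node 13→14
i=18 'd': node 14→15  emit P7@[18:18]
i=19 'd': node 15→16  emit P3@[14:19],P7@[19:19]
i=20 'a': node 16→18 (fail-walked)  emit P4@[19:20]
i=21 'd': node 18→17 (fail-walked)  emit P7@[21:21]
i=22 'a': node 17→18  emit P4@[21:22]
i=23 'd': node 18→17 (fail-walked)  emit P7@[23:23]
i=24 'b': node 17→1 (fail-walked)
i=25 'c': node 1→11 (fail-walked)
i=26 'b': node 11→22
i=27 'a': node 22→23  emit P6@[25:27]
i=28 'a': node 23→6 (fail-walked)
i=29 'a': node 6→6 (fail-walked)
i=30 'd': node 6→7  emit P7@[30:30]
i=31 'a': node 7→8  emit P4@[30:31]
i=32 'b': node 8→19 (fail-walked)
i=33 'd': node 19→2 (fail-walked)  emit P0@[32:33],P7@[33:33]
i=34 'd': node 2→17 (fail-walked)  emit P7@[34:34]
i=35 'a': node 17→18  emit P4@[34:35]
i=36 'b': node 18→19 (fail-walked)
i=37 'a': node 19→20
i=38 'b': node 20→21  emit P5@[35:38]
i=39 'a': node 21→20 (fail-walked)
i=40 'b': node 20→21  emit P5@[37:40]
i=41 'a': node 21→20 (fail-walked)
i=42 'c': node 20→11 (fail-walked)
i=43 'a': node 11→5 (fail-walked)
i=44 'd': node 5→17 (fail-walked)  emit P7@[44:44]
i=45 'a': node 17→18  emit P4@[44:45]
i=46 'b': node 18→19 (fail-walked)
i=47 'a': node 19→20
i=48 'd': node 20→4 (fail-walked)  emit P1@[46:48],P7@[48:48]
i=49 'c': node 4→11 (fail-walked)
i=50 'a': node 11→5 (fail-walked)
i=51 'b': node 5→19
i=52 'a': node 19→20
i=53 'c': node 20→11 (fail-walked)

All matches (sorted): [[4,5],[5,0],[5,7],[10,7],[11,3],[11,7],[18,7],[19,3],[19,7],[20,4],[21,7],[22,4],[23,7],[27,6],[30,7],[31,4],[33,0],[33,7],[34,7],[35,4],[38,5],[40,5],[44,7],[45,4],[48,1],[48,7]]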